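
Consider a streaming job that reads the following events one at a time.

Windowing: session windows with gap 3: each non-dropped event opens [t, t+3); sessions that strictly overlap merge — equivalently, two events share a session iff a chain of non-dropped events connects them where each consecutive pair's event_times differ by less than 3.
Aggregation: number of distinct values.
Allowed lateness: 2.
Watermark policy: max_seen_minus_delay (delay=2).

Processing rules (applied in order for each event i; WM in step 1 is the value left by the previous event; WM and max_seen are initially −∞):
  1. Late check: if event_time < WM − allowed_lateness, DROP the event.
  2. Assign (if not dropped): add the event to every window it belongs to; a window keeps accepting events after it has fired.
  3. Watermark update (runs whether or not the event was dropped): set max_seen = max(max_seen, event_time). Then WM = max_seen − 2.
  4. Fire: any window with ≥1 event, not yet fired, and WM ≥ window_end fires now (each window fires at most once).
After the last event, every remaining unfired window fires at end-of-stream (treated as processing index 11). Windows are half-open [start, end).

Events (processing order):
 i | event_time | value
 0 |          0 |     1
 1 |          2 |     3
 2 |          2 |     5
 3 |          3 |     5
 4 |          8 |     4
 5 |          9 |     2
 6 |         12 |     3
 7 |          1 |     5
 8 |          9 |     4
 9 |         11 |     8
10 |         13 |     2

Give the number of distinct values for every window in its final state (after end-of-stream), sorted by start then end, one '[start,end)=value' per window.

i=0 t=0 v=1: → [0,3); WM=-2
i=1 t=2 v=3: → [0,5); WM=0
i=2 t=2 v=5: → [0,5); WM=0
i=3 t=3 v=5: → [0,6); WM=1
i=4 t=8 v=4: → [8,11); WM=6
i=5 t=9 v=2: → [8,12); WM=7
i=6 t=12 v=3: → [12,15); WM=10
i=7 t=1 v=5: DROP (t<10-2); WM=10
i=8 t=9 v=4: → [8,12); WM=10
i=9 t=11 v=8: → [8,15); WM=10
i=10 t=13 v=2: → [8,16); WM=11

[0,6)=3 [8,16)=4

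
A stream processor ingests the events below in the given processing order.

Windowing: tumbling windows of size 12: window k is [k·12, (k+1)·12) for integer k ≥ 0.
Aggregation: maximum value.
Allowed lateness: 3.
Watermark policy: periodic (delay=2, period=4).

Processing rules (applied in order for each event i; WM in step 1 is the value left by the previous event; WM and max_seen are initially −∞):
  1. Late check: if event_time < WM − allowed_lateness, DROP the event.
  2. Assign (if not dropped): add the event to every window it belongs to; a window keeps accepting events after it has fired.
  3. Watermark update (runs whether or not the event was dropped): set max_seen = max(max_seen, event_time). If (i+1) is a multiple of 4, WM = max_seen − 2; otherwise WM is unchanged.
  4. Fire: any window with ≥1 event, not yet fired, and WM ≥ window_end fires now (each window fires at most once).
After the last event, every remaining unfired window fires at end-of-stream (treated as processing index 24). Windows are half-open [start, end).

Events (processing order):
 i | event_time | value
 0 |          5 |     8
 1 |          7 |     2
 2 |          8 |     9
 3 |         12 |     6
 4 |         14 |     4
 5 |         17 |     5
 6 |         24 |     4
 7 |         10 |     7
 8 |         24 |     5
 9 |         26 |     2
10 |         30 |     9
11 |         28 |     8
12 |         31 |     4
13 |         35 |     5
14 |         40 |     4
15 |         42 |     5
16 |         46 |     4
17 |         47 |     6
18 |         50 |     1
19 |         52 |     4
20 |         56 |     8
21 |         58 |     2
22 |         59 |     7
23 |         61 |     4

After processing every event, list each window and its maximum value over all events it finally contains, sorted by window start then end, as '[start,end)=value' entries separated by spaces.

[0,12)=9 [12,24)=6 [24,36)=9 [36,48)=6 [48,60)=8 [60,72)=4

i=0 t=5 v=8: → [0,12); WM=−∞
i=1 t=7 v=2: → [0,12); WM=−∞
i=2 t=8 v=9: → [0,12); WM=−∞
i=3 t=12 v=6: → [12,24); WM=10
i=4 t=14 v=4: → [12,24); WM=10
i=5 t=17 v=5: → [12,24); WM=10
i=6 t=24 v=4: → [24,36); WM=10
i=7 t=10 v=7: → [0,12); WM=22; [0,12) fires=9
i=8 t=24 v=5: → [24,36); WM=22
i=9 t=26 v=2: → [24,36); WM=22
i=10 t=30 v=9: → [24,36); WM=22
i=11 t=28 v=8: → [24,36); WM=28; [12,24) fires=6
i=12 t=31 v=4: → [24,36); WM=28
i=13 t=35 v=5: → [24,36); WM=28
i=14 t=40 v=4: → [36,48); WM=28
i=15 t=42 v=5: → [36,48); WM=40; [24,36) fires=9
i=16 t=46 v=4: → [36,48); WM=40
i=17 t=47 v=6: → [36,48); WM=40
i=18 t=50 v=1: → [48,60); WM=40
i=19 t=52 v=4: → [48,60); WM=50; [36,48) fires=6
i=20 t=56 v=8: → [48,60); WM=50
i=21 t=58 v=2: → [48,60); WM=50
i=22 t=59 v=7: → [48,60); WM=50
i=23 t=61 v=4: → [60,72); WM=59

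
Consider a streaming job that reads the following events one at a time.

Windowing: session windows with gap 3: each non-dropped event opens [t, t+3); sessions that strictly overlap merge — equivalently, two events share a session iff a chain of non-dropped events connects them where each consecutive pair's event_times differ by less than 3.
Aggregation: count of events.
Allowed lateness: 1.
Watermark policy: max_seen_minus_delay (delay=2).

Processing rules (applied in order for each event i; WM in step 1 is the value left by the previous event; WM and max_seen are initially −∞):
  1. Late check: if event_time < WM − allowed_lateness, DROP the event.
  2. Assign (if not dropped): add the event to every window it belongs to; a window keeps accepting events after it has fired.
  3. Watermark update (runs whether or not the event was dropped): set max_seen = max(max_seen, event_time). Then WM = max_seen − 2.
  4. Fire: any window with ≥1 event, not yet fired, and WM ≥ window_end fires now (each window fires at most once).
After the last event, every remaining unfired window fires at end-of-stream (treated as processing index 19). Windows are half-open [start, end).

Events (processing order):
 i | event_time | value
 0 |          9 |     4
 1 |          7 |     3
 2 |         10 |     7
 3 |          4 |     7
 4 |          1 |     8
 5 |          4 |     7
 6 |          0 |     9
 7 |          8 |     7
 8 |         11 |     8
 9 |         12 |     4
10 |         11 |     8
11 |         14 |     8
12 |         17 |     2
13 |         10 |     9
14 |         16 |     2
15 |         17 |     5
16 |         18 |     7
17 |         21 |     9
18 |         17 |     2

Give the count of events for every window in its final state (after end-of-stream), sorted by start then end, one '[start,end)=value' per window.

i=0 t=9 v=4: → [9,12); WM=7
i=1 t=7 v=3: → [7,12); WM=7
i=2 t=10 v=7: → [7,13); WM=8
i=3 t=4 v=7: DROP (t<8-1); WM=8
i=4 t=1 v=8: DROP (t<8-1); WM=8
i=5 t=4 v=7: DROP (t<8-1); WM=8
i=6 t=0 v=9: DROP (t<8-1); WM=8
i=7 t=8 v=7: → [7,13); WM=8
i=8 t=11 v=8: → [7,14); WM=9
i=9 t=12 v=4: → [7,15); WM=10
i=10 t=11 v=8: → [7,15); WM=10
i=11 t=14 v=8: → [7,17); WM=12
i=12 t=17 v=2: → [17,20); WM=15
i=13 t=10 v=9: DROP (t<15-1); WM=15
i=14 t=16 v=2: → [7,20); WM=15
i=15 t=17 v=5: → [7,20); WM=15
i=16 t=18 v=7: → [7,21); WM=16
i=17 t=21 v=9: → [21,24); WM=19
i=18 t=17 v=2: DROP (t<19-1); WM=19

[7,21)=12 [21,24)=1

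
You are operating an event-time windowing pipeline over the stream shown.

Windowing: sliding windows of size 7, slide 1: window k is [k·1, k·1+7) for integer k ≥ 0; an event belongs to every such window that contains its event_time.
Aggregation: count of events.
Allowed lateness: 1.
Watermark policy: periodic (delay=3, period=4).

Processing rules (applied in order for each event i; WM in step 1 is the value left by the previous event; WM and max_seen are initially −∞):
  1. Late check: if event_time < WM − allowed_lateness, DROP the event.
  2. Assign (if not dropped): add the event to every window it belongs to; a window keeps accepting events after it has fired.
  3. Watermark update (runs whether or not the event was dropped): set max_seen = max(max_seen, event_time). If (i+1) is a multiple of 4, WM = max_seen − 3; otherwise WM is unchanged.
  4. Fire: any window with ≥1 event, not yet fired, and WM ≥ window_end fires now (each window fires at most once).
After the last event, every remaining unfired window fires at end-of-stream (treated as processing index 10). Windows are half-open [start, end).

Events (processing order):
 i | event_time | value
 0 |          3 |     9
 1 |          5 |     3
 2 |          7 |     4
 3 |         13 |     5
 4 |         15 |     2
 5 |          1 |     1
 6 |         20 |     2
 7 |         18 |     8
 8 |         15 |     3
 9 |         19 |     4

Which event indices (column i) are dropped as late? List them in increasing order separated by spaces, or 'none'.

5 8

i=0 t=3 v=9: → [3,10),[2,9),[1,8),[0,7); WM=−∞
i=1 t=5 v=3: → [5,12),[4,11),[3,10),[2,9),[1,8),[0,7); WM=−∞
i=2 t=7 v=4: → [7,14),[6,13),[5,12),[4,11),[3,10),[2,9),[1,8); WM=−∞
i=3 t=13 v=5: → [13,20),[12,19),[11,18),[10,17),[9,16),[8,15),[7,14); WM=10; [0,7) fires=2 [1,8) fires=3 [2,9) fires=3 [3,10) fires=3
i=4 t=15 v=2: → [15,22),[14,21),[13,20),[12,19),[11,18),[10,17),[9,16); WM=10
i=5 t=1 v=1: DROP (t<10-1); WM=10
i=6 t=20 v=2: → [20,27),[19,26),[18,25),[17,24),[16,23),[15,22),[14,21); WM=10
i=7 t=18 v=8: → [18,25),[17,24),[16,23),[15,22),[14,21),[13,20),[12,19); WM=17; [4,11) fires=2 [5,12) fires=2 [6,13) fires=1 [7,14) fires=2 [8,15) fires=1 [9,16) fires=2 [10,17) fires=2
i=8 t=15 v=3: DROP (t<17-1); WM=17
i=9 t=19 v=4: → [19,26),[18,25),[17,24),[16,23),[15,22),[14,21),[13,20); WM=17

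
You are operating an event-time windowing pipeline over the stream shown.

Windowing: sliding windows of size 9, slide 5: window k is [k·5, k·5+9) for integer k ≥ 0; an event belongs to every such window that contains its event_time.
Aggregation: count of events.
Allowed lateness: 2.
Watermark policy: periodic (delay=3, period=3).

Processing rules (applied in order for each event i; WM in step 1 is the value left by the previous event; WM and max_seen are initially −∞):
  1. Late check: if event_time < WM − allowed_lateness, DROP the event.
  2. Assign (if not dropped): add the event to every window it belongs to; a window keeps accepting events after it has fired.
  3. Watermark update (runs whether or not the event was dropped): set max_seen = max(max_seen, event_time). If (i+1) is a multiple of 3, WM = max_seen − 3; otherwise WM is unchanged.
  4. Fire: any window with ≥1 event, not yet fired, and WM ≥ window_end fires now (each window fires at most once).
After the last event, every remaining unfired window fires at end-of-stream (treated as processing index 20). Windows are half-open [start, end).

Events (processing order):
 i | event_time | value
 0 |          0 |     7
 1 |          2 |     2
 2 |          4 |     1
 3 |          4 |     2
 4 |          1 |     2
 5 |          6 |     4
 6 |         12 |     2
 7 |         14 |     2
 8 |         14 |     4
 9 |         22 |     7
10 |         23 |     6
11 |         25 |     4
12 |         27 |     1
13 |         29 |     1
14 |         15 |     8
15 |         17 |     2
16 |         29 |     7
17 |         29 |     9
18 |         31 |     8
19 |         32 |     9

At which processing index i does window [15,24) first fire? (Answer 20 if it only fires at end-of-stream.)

14

i=0 t=0 v=7: → [0,9); WM=−∞
i=1 t=2 v=2: → [0,9); WM=−∞
i=2 t=4 v=1: → [0,9); WM=1
i=3 t=4 v=2: → [0,9); WM=1
i=4 t=1 v=2: → [0,9); WM=1
i=5 t=6 v=4: → [5,14),[0,9); WM=3
i=6 t=12 v=2: → [10,19),[5,14); WM=3
i=7 t=14 v=2: → [10,19); WM=3
i=8 t=14 v=4: → [10,19); WM=11; [0,9) fires=6
i=9 t=22 v=7: → [20,29),[15,24); WM=11
i=10 t=23 v=6: → [20,29),[15,24); WM=11
i=11 t=25 v=4: → [25,34),[20,29); WM=22; [5,14) fires=2 [10,19) fires=3
i=12 t=27 v=1: → [25,34),[20,29); WM=22
i=13 t=29 v=1: → [25,34); WM=22
i=14 t=15 v=8: DROP (t<22-2); WM=26; [15,24) fires=2
i=15 t=17 v=2: DROP (t<26-2); WM=26
i=16 t=29 v=7: → [25,34); WM=26
i=17 t=29 v=9: → [25,34); WM=26
i=18 t=31 v=8: → [30,39),[25,34); WM=26
i=19 t=32 v=9: → [30,39),[25,34); WM=26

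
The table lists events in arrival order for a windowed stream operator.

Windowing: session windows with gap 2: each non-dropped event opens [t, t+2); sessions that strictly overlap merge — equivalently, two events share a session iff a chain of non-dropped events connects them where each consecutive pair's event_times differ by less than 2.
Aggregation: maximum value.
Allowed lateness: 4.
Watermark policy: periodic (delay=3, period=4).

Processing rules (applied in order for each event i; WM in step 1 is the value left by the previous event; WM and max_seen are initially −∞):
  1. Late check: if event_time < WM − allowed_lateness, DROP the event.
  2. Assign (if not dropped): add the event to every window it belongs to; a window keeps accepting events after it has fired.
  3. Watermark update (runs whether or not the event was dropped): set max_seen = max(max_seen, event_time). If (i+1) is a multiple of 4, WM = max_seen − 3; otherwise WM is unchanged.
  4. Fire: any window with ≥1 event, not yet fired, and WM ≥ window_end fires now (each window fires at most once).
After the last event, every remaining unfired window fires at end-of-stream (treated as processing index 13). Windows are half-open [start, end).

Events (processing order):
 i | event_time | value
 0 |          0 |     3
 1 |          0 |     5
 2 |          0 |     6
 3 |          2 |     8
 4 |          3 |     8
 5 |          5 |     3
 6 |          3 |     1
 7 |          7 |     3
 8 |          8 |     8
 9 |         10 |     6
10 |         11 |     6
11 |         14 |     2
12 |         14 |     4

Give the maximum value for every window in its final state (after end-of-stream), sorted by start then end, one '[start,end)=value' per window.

[0,2)=6 [2,5)=8 [5,7)=3 [7,10)=8 [10,13)=6 [14,16)=4

i=0 t=0 v=3: → [0,2); WM=−∞
i=1 t=0 v=5: → [0,2); WM=−∞
i=2 t=0 v=6: → [0,2); WM=−∞
i=3 t=2 v=8: → [2,4); WM=-1
i=4 t=3 v=8: → [2,5); WM=-1
i=5 t=5 v=3: → [5,7); WM=-1
i=6 t=3 v=1: → [2,5); WM=-1
i=7 t=7 v=3: → [7,9); WM=4
i=8 t=8 v=8: → [7,10); WM=4
i=9 t=10 v=6: → [10,12); WM=4
i=10 t=11 v=6: → [10,13); WM=4
i=11 t=14 v=2: → [14,16); WM=11
i=12 t=14 v=4: → [14,16); WM=11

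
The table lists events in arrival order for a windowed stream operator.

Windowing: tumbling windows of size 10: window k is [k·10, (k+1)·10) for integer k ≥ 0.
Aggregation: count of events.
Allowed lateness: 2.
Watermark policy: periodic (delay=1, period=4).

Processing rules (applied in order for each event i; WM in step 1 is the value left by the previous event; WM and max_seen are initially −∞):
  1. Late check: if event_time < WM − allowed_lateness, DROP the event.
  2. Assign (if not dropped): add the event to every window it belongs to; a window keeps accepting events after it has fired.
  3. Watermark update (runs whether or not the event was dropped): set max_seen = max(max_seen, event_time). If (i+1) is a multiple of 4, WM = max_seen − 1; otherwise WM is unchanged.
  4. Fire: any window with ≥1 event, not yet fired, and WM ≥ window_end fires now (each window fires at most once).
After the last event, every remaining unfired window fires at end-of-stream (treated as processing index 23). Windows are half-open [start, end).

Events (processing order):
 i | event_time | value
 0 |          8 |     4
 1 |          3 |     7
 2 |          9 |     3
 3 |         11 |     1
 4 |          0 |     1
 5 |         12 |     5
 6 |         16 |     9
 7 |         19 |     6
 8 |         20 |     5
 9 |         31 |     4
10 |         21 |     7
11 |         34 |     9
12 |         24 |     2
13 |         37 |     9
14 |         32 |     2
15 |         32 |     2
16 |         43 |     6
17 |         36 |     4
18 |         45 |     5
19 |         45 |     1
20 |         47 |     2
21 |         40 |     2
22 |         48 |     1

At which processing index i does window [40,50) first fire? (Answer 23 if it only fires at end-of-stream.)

23

i=0 t=8 v=4: → [0,10); WM=−∞
i=1 t=3 v=7: → [0,10); WM=−∞
i=2 t=9 v=3: → [0,10); WM=−∞
i=3 t=11 v=1: → [10,20); WM=10; [0,10) fires=3
i=4 t=0 v=1: DROP (t<10-2); WM=10
i=5 t=12 v=5: → [10,20); WM=10
i=6 t=16 v=9: → [10,20); WM=10
i=7 t=19 v=6: → [10,20); WM=18
i=8 t=20 v=5: → [20,30); WM=18
i=9 t=31 v=4: → [30,40); WM=18
i=10 t=21 v=7: → [20,30); WM=18
i=11 t=34 v=9: → [30,40); WM=33; [10,20) fires=4 [20,30) fires=2
i=12 t=24 v=2: DROP (t<33-2); WM=33
i=13 t=37 v=9: → [30,40); WM=33
i=14 t=32 v=2: → [30,40); WM=33
i=15 t=32 v=2: → [30,40); WM=36
i=16 t=43 v=6: → [40,50); WM=36
i=17 t=36 v=4: → [30,40); WM=36
i=18 t=45 v=5: → [40,50); WM=36
i=19 t=45 v=1: → [40,50); WM=44; [30,40) fires=6
i=20 t=47 v=2: → [40,50); WM=44
i=21 t=40 v=2: DROP (t<44-2); WM=44
i=22 t=48 v=1: → [40,50); WM=44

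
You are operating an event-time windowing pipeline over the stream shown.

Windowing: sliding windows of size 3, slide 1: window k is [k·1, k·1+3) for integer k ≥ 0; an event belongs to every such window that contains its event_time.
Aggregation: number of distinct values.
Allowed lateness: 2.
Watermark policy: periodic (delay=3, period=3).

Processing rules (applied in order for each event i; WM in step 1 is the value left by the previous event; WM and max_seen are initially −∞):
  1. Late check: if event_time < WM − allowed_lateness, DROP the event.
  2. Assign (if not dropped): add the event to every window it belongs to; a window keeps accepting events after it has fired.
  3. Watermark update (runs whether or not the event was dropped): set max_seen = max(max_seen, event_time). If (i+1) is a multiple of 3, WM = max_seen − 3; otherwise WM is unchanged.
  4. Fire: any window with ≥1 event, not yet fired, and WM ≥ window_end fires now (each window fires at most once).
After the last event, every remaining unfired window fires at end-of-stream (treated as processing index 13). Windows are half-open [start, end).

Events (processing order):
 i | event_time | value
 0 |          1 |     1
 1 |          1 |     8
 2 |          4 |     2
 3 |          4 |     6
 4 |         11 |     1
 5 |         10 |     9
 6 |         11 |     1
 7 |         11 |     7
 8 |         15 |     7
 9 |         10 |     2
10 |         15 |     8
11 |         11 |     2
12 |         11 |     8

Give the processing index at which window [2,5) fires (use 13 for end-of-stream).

5

i=0 t=1 v=1: → [1,4),[0,3); WM=−∞
i=1 t=1 v=8: → [1,4),[0,3); WM=−∞
i=2 t=4 v=2: → [4,7),[3,6),[2,5); WM=1
i=3 t=4 v=6: → [4,7),[3,6),[2,5); WM=1
i=4 t=11 v=1: → [11,14),[10,13),[9,12); WM=1
i=5 t=10 v=9: → [10,13),[9,12),[8,11); WM=8; [0,3) fires=2 [1,4) fires=2 [2,5) fires=2 [3,6) fires=2 [4,7) fires=2
i=6 t=11 v=1: → [11,14),[10,13),[9,12); WM=8
i=7 t=11 v=7: → [11,14),[10,13),[9,12); WM=8
i=8 t=15 v=7: → [15,18),[14,17),[13,16); WM=12; [8,11) fires=1 [9,12) fires=3
i=9 t=10 v=2: → [10,13),[9,12),[8,11); WM=12
i=10 t=15 v=8: → [15,18),[14,17),[13,16); WM=12
i=11 t=11 v=2: → [11,14),[10,13),[9,12); WM=12
i=12 t=11 v=8: → [11,14),[10,13),[9,12); WM=12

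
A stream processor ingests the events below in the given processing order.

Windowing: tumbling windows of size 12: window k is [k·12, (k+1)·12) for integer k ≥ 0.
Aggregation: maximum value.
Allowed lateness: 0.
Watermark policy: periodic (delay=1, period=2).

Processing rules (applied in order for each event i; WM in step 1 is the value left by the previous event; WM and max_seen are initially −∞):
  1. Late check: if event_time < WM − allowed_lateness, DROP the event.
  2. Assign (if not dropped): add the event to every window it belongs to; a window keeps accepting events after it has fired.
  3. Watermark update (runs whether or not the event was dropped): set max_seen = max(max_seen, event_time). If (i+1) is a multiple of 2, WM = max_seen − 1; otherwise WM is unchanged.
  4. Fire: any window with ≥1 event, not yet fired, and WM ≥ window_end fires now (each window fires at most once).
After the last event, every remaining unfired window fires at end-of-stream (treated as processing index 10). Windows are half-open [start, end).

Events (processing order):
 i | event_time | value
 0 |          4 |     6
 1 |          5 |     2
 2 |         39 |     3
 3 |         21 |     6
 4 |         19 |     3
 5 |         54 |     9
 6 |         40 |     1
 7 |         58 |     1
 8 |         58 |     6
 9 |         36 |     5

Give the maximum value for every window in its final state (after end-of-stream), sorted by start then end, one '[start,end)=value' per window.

i=0 t=4 v=6: → [0,12); WM=−∞
i=1 t=5 v=2: → [0,12); WM=4
i=2 t=39 v=3: → [36,48); WM=4
i=3 t=21 v=6: → [12,24); WM=38; [0,12) fires=6 [12,24) fires=6
i=4 t=19 v=3: DROP (t<38-0); WM=38
i=5 t=54 v=9: → [48,60); WM=53; [36,48) fires=3
i=6 t=40 v=1: DROP (t<53-0); WM=53
i=7 t=58 v=1: → [48,60); WM=57
i=8 t=58 v=6: → [48,60); WM=57
i=9 t=36 v=5: DROP (t<57-0); WM=57

[0,12)=6 [12,24)=6 [36,48)=3 [48,60)=9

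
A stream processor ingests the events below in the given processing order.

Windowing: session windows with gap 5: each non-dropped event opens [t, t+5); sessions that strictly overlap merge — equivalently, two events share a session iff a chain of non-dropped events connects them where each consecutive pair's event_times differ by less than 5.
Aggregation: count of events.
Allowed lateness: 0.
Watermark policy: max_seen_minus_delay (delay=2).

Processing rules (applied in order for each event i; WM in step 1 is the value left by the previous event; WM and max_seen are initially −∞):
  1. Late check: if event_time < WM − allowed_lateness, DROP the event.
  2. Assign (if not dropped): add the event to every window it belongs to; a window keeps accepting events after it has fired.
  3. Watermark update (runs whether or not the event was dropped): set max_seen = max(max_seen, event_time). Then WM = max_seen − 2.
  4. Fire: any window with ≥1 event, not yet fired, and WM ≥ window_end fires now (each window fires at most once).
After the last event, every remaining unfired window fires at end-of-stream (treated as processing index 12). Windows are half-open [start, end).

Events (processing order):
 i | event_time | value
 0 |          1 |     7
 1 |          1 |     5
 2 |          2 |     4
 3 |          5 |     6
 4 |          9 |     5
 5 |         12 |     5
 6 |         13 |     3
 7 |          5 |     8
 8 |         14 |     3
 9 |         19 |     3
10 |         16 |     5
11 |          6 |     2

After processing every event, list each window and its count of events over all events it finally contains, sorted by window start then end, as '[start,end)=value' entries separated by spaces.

[1,19)=8 [19,24)=1

i=0 t=1 v=7: → [1,6); WM=-1
i=1 t=1 v=5: → [1,6); WM=-1
i=2 t=2 v=4: → [1,7); WM=0
i=3 t=5 v=6: → [1,10); WM=3
i=4 t=9 v=5: → [1,14); WM=7
i=5 t=12 v=5: → [1,17); WM=10
i=6 t=13 v=3: → [1,18); WM=11
i=7 t=5 v=8: DROP (t<11-0); WM=11
i=8 t=14 v=3: → [1,19); WM=12
i=9 t=19 v=3: → [19,24); WM=17
i=10 t=16 v=5: DROP (t<17-0); WM=17
i=11 t=6 v=2: DROP (t<17-0); WM=17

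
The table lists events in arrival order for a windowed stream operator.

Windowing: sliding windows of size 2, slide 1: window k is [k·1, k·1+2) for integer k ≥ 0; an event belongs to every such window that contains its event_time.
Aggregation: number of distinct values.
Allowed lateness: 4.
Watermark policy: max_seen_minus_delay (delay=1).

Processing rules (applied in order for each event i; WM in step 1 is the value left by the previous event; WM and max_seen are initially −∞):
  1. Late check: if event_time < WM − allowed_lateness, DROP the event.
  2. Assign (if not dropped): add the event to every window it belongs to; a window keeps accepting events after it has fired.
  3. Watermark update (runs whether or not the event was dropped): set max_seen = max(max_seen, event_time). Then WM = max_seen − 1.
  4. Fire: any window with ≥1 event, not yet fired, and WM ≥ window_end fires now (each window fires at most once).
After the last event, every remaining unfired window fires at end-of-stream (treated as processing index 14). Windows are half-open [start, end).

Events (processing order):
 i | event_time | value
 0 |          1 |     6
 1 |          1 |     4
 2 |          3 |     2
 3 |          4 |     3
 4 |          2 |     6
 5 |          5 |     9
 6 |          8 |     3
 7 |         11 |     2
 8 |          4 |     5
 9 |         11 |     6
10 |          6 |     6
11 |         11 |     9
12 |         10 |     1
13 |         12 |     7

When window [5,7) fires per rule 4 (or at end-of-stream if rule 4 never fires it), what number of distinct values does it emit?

i=0 t=1 v=6: → [1,3),[0,2); WM=0
i=1 t=1 v=4: → [1,3),[0,2); WM=0
i=2 t=3 v=2: → [3,5),[2,4); WM=2; [0,2) fires=2
i=3 t=4 v=3: → [4,6),[3,5); WM=3; [1,3) fires=2
i=4 t=2 v=6: → [2,4),[1,3); WM=3
i=5 t=5 v=9: → [5,7),[4,6); WM=4; [2,4) fires=2
i=6 t=8 v=3: → [8,10),[7,9); WM=7; [3,5) fires=2 [4,6) fires=2 [5,7) fires=1
i=7 t=11 v=2: → [11,13),[10,12); WM=10; [7,9) fires=1 [8,10) fires=1
i=8 t=4 v=5: DROP (t<10-4); WM=10
i=9 t=11 v=6: → [11,13),[10,12); WM=10
i=10 t=6 v=6: → [6,8),[5,7); WM=10; [6,8) fires=1
i=11 t=11 v=9: → [11,13),[10,12); WM=10
i=12 t=10 v=1: → [10,12),[9,11); WM=10
i=13 t=12 v=7: → [12,14),[11,13); WM=11; [9,11) fires=1

1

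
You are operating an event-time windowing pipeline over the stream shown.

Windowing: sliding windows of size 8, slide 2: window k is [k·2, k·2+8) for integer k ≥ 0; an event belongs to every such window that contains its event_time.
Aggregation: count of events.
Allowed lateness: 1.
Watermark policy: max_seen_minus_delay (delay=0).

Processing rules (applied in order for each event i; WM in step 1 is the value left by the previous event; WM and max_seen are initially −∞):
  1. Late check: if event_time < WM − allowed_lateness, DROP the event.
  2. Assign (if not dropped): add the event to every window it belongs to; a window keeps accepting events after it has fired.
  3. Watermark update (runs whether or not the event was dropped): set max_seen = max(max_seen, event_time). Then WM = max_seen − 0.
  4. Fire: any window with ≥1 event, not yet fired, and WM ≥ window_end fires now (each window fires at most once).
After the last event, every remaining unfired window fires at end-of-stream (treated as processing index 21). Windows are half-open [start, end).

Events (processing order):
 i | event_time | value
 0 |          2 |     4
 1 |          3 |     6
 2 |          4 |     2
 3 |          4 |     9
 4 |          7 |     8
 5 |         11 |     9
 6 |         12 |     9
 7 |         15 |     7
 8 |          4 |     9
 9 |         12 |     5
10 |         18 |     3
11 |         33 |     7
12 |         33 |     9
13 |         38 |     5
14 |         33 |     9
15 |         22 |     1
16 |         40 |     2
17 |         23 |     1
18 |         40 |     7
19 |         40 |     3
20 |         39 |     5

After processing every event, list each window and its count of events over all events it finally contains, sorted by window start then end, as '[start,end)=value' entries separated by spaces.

[0,8)=5 [2,10)=5 [4,12)=4 [6,14)=3 [8,16)=3 [10,18)=3 [12,20)=3 [14,22)=2 [16,24)=1 [18,26)=1 [26,34)=2 [28,36)=2 [30,38)=2 [32,40)=4 [34,42)=5 [36,44)=5 [38,46)=5 [40,48)=3

i=0 t=2 v=4: → [2,10),[0,8); WM=2
i=1 t=3 v=6: → [2,10),[0,8); WM=3
i=2 t=4 v=2: → [4,12),[2,10),[0,8); WM=4
i=3 t=4 v=9: → [4,12),[2,10),[0,8); WM=4
i=4 t=7 v=8: → [6,14),[4,12),[2,10),[0,8); WM=7
i=5 t=11 v=9: → [10,18),[8,16),[6,14),[4,12); WM=11; [0,8) fires=5 [2,10) fires=5
i=6 t=12 v=9: → [12,20),[10,18),[8,16),[6,14); WM=12; [4,12) fires=4
i=7 t=15 v=7: → [14,22),[12,20),[10,18),[8,16); WM=15; [6,14) fires=3
i=8 t=4 v=9: DROP (t<15-1); WM=15
i=9 t=12 v=5: DROP (t<15-1); WM=15
i=10 t=18 v=3: → [18,26),[16,24),[14,22),[12,20); WM=18; [8,16) fires=3 [10,18) fires=3
i=11 t=33 v=7: → [32,40),[30,38),[28,36),[26,34); WM=33; [12,20) fires=3 [14,22) fires=2 [16,24) fires=1 [18,26) fires=1
i=12 t=33 v=9: → [32,40),[30,38),[28,36),[26,34); WM=33
i=13 t=38 v=5: → [38,46),[36,44),[34,42),[32,40); WM=38; [26,34) fires=2 [28,36) fires=2 [30,38) fires=2
i=14 t=33 v=9: DROP (t<38-1); WM=38
i=15 t=22 v=1: DROP (t<38-1); WM=38
i=16 t=40 v=2: → [40,48),[38,46),[36,44),[34,42); WM=40; [32,40) fires=3
i=17 t=23 v=1: DROP (t<40-1); WM=40
i=18 t=40 v=7: → [40,48),[38,46),[36,44),[34,42); WM=40
i=19 t=40 v=3: → [40,48),[38,46),[36,44),[34,42); WM=40
i=20 t=39 v=5: → [38,46),[36,44),[34,42),[32,40); WM=40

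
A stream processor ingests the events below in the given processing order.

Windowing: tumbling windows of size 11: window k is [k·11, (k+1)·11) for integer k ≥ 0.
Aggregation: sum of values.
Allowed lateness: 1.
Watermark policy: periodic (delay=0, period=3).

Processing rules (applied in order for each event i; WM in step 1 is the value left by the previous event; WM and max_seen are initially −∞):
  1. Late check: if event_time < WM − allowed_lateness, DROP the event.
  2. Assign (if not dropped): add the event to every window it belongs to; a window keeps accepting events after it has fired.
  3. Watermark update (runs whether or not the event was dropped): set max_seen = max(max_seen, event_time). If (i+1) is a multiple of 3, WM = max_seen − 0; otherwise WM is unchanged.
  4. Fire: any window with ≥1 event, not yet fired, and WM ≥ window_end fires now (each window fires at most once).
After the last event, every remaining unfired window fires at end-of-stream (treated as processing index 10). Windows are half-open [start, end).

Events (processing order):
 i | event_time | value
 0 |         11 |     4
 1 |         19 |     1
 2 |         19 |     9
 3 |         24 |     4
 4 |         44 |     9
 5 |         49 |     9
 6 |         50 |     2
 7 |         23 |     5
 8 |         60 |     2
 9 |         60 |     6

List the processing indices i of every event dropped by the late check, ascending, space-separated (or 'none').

i=0 t=11 v=4: → [11,22); WM=−∞
i=1 t=19 v=1: → [11,22); WM=−∞
i=2 t=19 v=9: → [11,22); WM=19
i=3 t=24 v=4: → [22,33); WM=19
i=4 t=44 v=9: → [44,55); WM=19
i=5 t=49 v=9: → [44,55); WM=49; [11,22) fires=14 [22,33) fires=4
i=6 t=50 v=2: → [44,55); WM=49
i=7 t=23 v=5: DROP (t<49-1); WM=49
i=8 t=60 v=2: → [55,66); WM=60; [44,55) fires=20
i=9 t=60 v=6: → [55,66); WM=60

7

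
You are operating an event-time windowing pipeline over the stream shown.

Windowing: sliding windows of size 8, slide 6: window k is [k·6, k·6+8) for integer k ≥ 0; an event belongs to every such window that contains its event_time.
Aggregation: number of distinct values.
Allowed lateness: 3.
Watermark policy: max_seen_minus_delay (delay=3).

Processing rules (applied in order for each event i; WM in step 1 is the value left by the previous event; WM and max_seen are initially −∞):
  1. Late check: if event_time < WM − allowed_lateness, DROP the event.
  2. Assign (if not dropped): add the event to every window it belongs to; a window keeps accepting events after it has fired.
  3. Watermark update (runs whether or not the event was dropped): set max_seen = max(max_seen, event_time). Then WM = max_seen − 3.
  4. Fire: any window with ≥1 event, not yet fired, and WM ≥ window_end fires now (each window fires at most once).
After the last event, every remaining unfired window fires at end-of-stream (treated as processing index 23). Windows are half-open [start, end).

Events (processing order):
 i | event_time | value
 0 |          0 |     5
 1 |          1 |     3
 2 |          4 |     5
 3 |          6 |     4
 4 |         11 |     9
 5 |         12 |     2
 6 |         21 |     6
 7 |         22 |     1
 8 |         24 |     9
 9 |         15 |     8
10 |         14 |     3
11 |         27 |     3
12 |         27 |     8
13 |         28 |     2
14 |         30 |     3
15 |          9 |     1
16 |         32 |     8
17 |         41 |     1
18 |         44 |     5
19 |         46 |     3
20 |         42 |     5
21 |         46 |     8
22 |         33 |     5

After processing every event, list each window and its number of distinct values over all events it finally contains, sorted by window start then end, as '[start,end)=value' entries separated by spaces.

[0,8)=3 [6,14)=3 [12,20)=1 [18,26)=3 [24,32)=4 [30,38)=2 [36,44)=2 [42,50)=3

i=0 t=0 v=5: → [0,8); WM=-3
i=1 t=1 v=3: → [0,8); WM=-2
i=2 t=4 v=5: → [0,8); WM=1
i=3 t=6 v=4: → [6,14),[0,8); WM=3
i=4 t=11 v=9: → [6,14); WM=8; [0,8) fires=3
i=5 t=12 v=2: → [12,20),[6,14); WM=9
i=6 t=21 v=6: → [18,26); WM=18; [6,14) fires=3
i=7 t=22 v=1: → [18,26); WM=19
i=8 t=24 v=9: → [24,32),[18,26); WM=21; [12,20) fires=1
i=9 t=15 v=8: DROP (t<21-3); WM=21
i=10 t=14 v=3: DROP (t<21-3); WM=21
i=11 t=27 v=3: → [24,32); WM=24
i=12 t=27 v=8: → [24,32); WM=24
i=13 t=28 v=2: → [24,32); WM=25
i=14 t=30 v=3: → [30,38),[24,32); WM=27; [18,26) fires=3
i=15 t=9 v=1: DROP (t<27-3); WM=27
i=16 t=32 v=8: → [30,38); WM=29
i=17 t=41 v=1: → [36,44); WM=38; [24,32) fires=4 [30,38) fires=2
i=18 t=44 v=5: → [42,50); WM=41
i=19 t=46 v=3: → [42,50); WM=43
i=20 t=42 v=5: → [42,50),[36,44); WM=43
i=21 t=46 v=8: → [42,50); WM=43
i=22 t=33 v=5: DROP (t<43-3); WM=43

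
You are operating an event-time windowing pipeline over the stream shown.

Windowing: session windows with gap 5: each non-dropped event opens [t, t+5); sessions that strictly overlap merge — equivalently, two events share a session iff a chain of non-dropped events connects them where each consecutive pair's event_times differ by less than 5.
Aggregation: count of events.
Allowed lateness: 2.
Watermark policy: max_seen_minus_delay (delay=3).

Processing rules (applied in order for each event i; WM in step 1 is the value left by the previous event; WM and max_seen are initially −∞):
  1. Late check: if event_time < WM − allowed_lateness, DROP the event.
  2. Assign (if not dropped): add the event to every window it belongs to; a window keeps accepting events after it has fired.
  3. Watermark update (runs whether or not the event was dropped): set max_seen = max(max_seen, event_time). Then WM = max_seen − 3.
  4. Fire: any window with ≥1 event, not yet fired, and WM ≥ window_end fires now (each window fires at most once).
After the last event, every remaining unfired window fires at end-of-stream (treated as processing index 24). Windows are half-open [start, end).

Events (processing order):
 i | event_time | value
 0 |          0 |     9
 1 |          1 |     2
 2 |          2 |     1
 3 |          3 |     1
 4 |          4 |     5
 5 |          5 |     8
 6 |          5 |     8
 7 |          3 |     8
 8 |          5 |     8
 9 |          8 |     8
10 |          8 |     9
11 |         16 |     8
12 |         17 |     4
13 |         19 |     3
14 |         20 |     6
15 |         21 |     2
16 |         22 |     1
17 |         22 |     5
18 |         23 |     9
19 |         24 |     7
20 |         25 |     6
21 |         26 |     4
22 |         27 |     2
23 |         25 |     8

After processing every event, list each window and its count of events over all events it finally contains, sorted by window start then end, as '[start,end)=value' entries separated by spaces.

i=0 t=0 v=9: → [0,5); WM=-3
i=1 t=1 v=2: → [0,6); WM=-2
i=2 t=2 v=1: → [0,7); WM=-1
i=3 t=3 v=1: → [0,8); WM=0
i=4 t=4 v=5: → [0,9); WM=1
i=5 t=5 v=8: → [0,10); WM=2
i=6 t=5 v=8: → [0,10); WM=2
i=7 t=3 v=8: → [0,10); WM=2
i=8 t=5 v=8: → [0,10); WM=2
i=9 t=8 v=8: → [0,13); WM=5
i=10 t=8 v=9: → [0,13); WM=5
i=11 t=16 v=8: → [16,21); WM=13
i=12 t=17 v=4: → [16,22); WM=14
i=13 t=19 v=3: → [16,24); WM=16
i=14 t=20 v=6: → [16,25); WM=17
i=15 t=21 v=2: → [16,26); WM=18
i=16 t=22 v=1: → [16,27); WM=19
i=17 t=22 v=5: → [16,27); WM=19
i=18 t=23 v=9: → [16,28); WM=20
i=19 t=24 v=7: → [16,29); WM=21
i=20 t=25 v=6: → [16,30); WM=22
i=21 t=26 v=4: → [16,31); WM=23
i=22 t=27 v=2: → [16,32); WM=24
i=23 t=25 v=8: → [16,32); WM=24

[0,13)=11 [16,32)=13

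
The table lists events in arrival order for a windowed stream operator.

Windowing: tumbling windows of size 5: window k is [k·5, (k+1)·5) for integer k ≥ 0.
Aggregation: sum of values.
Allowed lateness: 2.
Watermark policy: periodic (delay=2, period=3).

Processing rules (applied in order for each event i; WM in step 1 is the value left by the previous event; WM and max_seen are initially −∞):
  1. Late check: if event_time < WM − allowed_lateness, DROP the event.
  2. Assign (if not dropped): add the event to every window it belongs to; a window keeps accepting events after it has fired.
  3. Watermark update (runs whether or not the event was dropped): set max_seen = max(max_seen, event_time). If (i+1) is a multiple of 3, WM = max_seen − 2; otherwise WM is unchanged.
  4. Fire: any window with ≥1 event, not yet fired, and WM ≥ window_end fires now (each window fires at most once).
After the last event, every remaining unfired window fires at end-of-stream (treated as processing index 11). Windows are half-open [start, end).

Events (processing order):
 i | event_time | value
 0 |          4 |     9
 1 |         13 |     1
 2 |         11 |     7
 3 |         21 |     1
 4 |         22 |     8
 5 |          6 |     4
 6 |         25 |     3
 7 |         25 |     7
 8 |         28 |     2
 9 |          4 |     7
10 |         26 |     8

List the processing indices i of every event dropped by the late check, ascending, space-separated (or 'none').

i=0 t=4 v=9: → [0,5); WM=−∞
i=1 t=13 v=1: → [10,15); WM=−∞
i=2 t=11 v=7: → [10,15); WM=11; [0,5) fires=9
i=3 t=21 v=1: → [20,25); WM=11
i=4 t=22 v=8: → [20,25); WM=11
i=5 t=6 v=4: DROP (t<11-2); WM=20; [10,15) fires=8
i=6 t=25 v=3: → [25,30); WM=20
i=7 t=25 v=7: → [25,30); WM=20
i=8 t=28 v=2: → [25,30); WM=26; [20,25) fires=9
i=9 t=4 v=7: DROP (t<26-2); WM=26
i=10 t=26 v=8: → [25,30); WM=26

5 9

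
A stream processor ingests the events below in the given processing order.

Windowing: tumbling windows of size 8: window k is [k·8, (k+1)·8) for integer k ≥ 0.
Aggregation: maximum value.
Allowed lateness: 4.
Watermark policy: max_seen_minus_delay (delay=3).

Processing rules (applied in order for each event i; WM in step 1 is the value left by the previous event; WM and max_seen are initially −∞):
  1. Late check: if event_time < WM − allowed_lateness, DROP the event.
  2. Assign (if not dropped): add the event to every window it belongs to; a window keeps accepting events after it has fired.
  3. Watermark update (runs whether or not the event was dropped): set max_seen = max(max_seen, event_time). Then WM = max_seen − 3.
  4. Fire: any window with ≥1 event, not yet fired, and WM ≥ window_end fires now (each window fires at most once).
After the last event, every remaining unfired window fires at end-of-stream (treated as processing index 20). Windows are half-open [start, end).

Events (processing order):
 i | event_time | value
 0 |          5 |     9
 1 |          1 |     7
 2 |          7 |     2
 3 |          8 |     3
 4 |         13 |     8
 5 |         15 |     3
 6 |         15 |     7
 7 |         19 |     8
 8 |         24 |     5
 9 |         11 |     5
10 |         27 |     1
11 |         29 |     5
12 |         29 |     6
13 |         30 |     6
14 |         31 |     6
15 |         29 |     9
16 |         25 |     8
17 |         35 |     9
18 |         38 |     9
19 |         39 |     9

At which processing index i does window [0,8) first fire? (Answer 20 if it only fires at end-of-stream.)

i=0 t=5 v=9: → [0,8); WM=2
i=1 t=1 v=7: → [0,8); WM=2
i=2 t=7 v=2: → [0,8); WM=4
i=3 t=8 v=3: → [8,16); WM=5
i=4 t=13 v=8: → [8,16); WM=10; [0,8) fires=9
i=5 t=15 v=3: → [8,16); WM=12
i=6 t=15 v=7: → [8,16); WM=12
i=7 t=19 v=8: → [16,24); WM=16; [8,16) fires=8
i=8 t=24 v=5: → [24,32); WM=21
i=9 t=11 v=5: DROP (t<21-4); WM=21
i=10 t=27 v=1: → [24,32); WM=24; [16,24) fires=8
i=11 t=29 v=5: → [24,32); WM=26
i=12 t=29 v=6: → [24,32); WM=26
i=13 t=30 v=6: → [24,32); WM=27
i=14 t=31 v=6: → [24,32); WM=28
i=15 t=29 v=9: → [24,32); WM=28
i=16 t=25 v=8: → [24,32); WM=28
i=17 t=35 v=9: → [32,40); WM=32; [24,32) fires=9
i=18 t=38 v=9: → [32,40); WM=35
i=19 t=39 v=9: → [32,40); WM=36

4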